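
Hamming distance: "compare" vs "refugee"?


Comparing character by character (same length = 7):
  Pos 0: 'c' vs 'r' !=
  Pos 1: 'o' vs 'e' !=
  Pos 2: 'm' vs 'f' !=
  Pos 3: 'p' vs 'u' !=
  Pos 4: 'a' vs 'g' !=
  Pos 5: 'r' vs 'e' !=
  Pos 6: 'e' vs 'e' =
Hamming distance = 6


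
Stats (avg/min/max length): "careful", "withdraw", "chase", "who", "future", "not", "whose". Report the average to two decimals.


Lengths: "careful"=7, "withdraw"=8, "chase"=5, "who"=3, "future"=6, "not"=3, "whose"=5
Sum = 37, Count = 7
Average = 37/7 = 5.29
= avg=5.29, min=3, max=8


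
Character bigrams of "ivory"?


Word: "ivory" (length 5)
Number of bigrams = 5 - 2 + 1 = 4
  Position 0: "iv"
  Position 1: "vo"
  Position 2: "or"
  Position 3: "ry"
Bigrams = "iv", "vo", "or", "ry"


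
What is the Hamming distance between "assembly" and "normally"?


Comparing character by character (same length = 8):
  Pos 0: 'a' vs 'n' !=
  Pos 1: 's' vs 'o' !=
  Pos 2: 's' vs 'r' !=
  Pos 3: 'e' vs 'm' !=
  Pos 4: 'm' vs 'a' !=
  Pos 5: 'b' vs 'l' !=
  Pos 6: 'l' vs 'l' =
  Pos 7: 'y' vs 'y' =
Hamming distance = 6


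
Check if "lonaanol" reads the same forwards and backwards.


Word: "lonaanol"
Reversed: "lonaanol"
Forward == Backward? lonaanol == lonaanol
Palindrome = Yes


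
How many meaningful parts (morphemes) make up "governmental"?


Word: "governmental"
Morphemes: govern | -ment | -al
Each morpheme carries meaning
= 3 morphemes


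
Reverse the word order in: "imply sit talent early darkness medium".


Original: "imply sit talent early darkness medium"
Words (1..n): imply | sit | talent | early | darkness | medium
Reversed (n..1): medium | darkness | early | talent | sit | imply
Result = "medium darkness early talent sit imply"


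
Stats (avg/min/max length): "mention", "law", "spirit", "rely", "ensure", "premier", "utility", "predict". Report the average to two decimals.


Lengths: "mention"=7, "law"=3, "spirit"=6, "rely"=4, "ensure"=6, "premier"=7, "utility"=7, "predict"=7
Sum = 47, Count = 8
Average = 47/8 = 5.88
= avg=5.88, min=3, max=7


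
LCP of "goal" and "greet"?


Word 1: "goal"
Word 2: "greet"
Comparing from start:
  Pos 0: 'g' == 'g'
  Pos 1: 'o' != 'r' (stop)
LCP = "g" (length 1)


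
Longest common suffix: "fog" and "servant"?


Word 1: "fog"
Word 2: "servant"
Comparing from end:
  Pos -1: 'g' != 't' (stop)
LCS = "" (length 0)


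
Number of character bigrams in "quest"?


Word: "quest" (length 5)
Number of 2-grams = length - 2 + 1 = 5 - 2 + 1
= 4


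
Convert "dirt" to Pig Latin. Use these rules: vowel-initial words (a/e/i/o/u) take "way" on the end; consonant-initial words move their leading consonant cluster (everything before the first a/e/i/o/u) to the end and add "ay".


Word: "dirt"
Starts with consonant(s) → move to end, add 'ay'
Consonant cluster: "d"
Pig Latin = "irtday"


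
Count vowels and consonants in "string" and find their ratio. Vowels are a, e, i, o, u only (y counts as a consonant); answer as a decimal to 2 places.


Word: "string"
Vowels (a,e,i,o,u): 1
Consonants: 5
Ratio = 1/5
= 0.20


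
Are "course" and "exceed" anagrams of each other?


Word 1: "course" → sorted: ceorsu
Word 2: "exceed" → sorted: cdeeex
Same letters? ceorsu != cdeeex
Anagram = No


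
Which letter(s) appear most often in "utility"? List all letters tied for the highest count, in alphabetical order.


Word: "utility"
Letter counts:
  'i': 2
  'l': 1
  't': 2
  'u': 1
  'y': 1
Maximum count = 2
Most frequent = 'i', 't' (2 times each)


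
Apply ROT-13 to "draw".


Word: "draw"
Shift: 13
Each letter → (letter + shift) mod 26:
  'd' (3) + 13 = 16 → 'q'
  'r' (17) + 13 = 4 → 'e'
  'a' (0) + 13 = 13 → 'n'
  'w' (22) + 13 = 9 → 'j'
Result = "qenj"


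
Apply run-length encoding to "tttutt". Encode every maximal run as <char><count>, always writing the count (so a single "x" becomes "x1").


String: "tttutt"
Scanning for consecutive runs:
  't' x 3
  'u' x 1
  't' x 2
RLE = "t3u1t2"


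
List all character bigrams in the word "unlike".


Word: "unlike" (length 6)
Number of bigrams = 6 - 2 + 1 = 5
  Position 0: "un"
  Position 1: "nl"
  Position 2: "li"
  Position 3: "ik"
  Position 4: "ke"
Bigrams = "un", "nl", "li", "ik", "ke"


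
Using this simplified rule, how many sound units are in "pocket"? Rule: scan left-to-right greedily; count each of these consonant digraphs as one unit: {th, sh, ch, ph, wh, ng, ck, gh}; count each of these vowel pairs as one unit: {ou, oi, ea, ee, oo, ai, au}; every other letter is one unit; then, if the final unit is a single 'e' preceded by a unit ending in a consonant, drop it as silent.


Word: "pocket" (6 letters)
Left-to-right scan:
  1. 'p' (letter)
  2. 'o' (letter)
  3. 'ck' (digraph)
  4. 'e' (letter)
  5. 't' (letter)
Units from scan: 5
Sound units = 5 units


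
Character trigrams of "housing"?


Word: "housing" (length 7)
Number of trigrams = 7 - 3 + 1 = 5
  Position 0: "hou"
  Position 1: "ous"
  Position 2: "usi"
  Position 3: "sin"
  Position 4: "ing"
Trigrams = "hou", "ous", "usi", "sin", "ing"


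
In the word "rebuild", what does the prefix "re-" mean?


Prefix: re-
Example: rebuild (re- + build)
Meaning = again


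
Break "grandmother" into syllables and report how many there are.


Word: "grandmother"
Syllable breakdown: grand · moth · er
Counting: 3 parts
= 3 syllables


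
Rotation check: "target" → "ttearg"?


Word: "target", Candidate: "ttearg"
Method: check if candidate is substring of word+word
"targettarget" contains "ttearg"? No
Is rotation = No


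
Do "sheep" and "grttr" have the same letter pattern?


Pattern of "sheep": [0, 1, 2, 2, 3]
Pattern of "grttr": [0, 1, 2, 2, 1]
Patterns do not match
Same pattern = No


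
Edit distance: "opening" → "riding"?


Word 1: "opening" (length 7)
Word 2: "riding" (length 6)
One optimal edit sequence (insert/delete/substitute each cost 1):
  1. delete 'o'  (+1)
  2. substitute 'p' -> 'r'  (+1)
  3. substitute 'e' -> 'i'  (+1)
  4. substitute 'n' -> 'd'  (+1)
  5. keep 'i'
  6. keep 'n'
  7. keep 'g'
Total edit operations: 4
Edit distance = 4


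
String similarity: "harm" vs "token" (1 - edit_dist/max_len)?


Word 1: "harm" (length 4)
Word 2: "token" (length 5)
One optimal edit sequence:
  1. insert 't'  (+1)
  2. substitute 'h' -> 'o'  (+1)
  3. substitute 'a' -> 'k'  (+1)
  4. substitute 'r' -> 'e'  (+1)
  5. substitute 'm' -> 'n'  (+1)
Edit distance = 5
Max length = max(4, 5) = 5
Similarity = 1 - 5/5
= 0.0000


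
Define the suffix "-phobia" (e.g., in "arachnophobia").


Suffix: -phobia
As in: arachnophobia -> arachno- + -phobia
Meaning = fear of


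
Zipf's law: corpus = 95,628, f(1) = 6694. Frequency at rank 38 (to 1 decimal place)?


Zipf's law: f(r) = f(1) / r
f(1) = 6694
f(38) = 6694 / 38
= 176.2 occurrences


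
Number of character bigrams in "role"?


Word: "role" (length 4)
Number of 2-grams = length - 2 + 1 = 4 - 2 + 1
= 3


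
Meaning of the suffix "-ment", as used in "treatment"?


Suffix: -ment
As in: treatment -> treat + -ment
Meaning = result of action


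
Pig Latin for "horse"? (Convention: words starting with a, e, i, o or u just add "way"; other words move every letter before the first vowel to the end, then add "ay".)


Word: "horse"
Starts with consonant(s) → move to end, add 'ay'
Consonant cluster: "h"
Pig Latin = "orsehay"


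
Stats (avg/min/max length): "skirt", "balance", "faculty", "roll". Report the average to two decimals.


Lengths: "skirt"=5, "balance"=7, "faculty"=7, "roll"=4
Sum = 23, Count = 4
Average = 23/4 = 5.75
= avg=5.75, min=4, max=7


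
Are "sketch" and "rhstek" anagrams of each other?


Word 1: "sketch" → sorted: cehkst
Word 2: "rhstek" → sorted: ehkrst
Same letters? cehkst != ehkrst
Anagram = No


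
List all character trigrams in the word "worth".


Word: "worth" (length 5)
Number of trigrams = 5 - 3 + 1 = 3
  Position 0: "wor"
  Position 1: "ort"
  Position 2: "rth"
Trigrams = "wor", "ort", "rth"


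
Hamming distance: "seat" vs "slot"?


Comparing character by character (same length = 4):
  Pos 0: 's' vs 's' =
  Pos 1: 'e' vs 'l' !=
  Pos 2: 'a' vs 'o' !=
  Pos 3: 't' vs 't' =
Hamming distance = 2


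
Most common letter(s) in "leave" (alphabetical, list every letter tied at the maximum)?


Word: "leave"
Letter counts:
  'a': 1
  'e': 2
  'l': 1
  'v': 1
Maximum count = 2
Most frequent = 'e' (2 times each)


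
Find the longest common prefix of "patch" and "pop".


Word 1: "patch"
Word 2: "pop"
Comparing from start:
  Pos 0: 'p' == 'p'
  Pos 1: 'a' != 'o' (stop)
LCP = "p" (length 1)


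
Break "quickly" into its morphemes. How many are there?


Word: "quickly"
Morphemes: quick / -ly
Each morpheme carries meaning
= 2 morphemes


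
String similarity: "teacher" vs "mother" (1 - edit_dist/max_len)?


Word 1: "teacher" (length 7)
Word 2: "mother" (length 6)
One optimal edit sequence:
  1. delete 't'  (+1)
  2. substitute 'e' -> 'm'  (+1)
  3. substitute 'a' -> 'o'  (+1)
  4. substitute 'c' -> 't'  (+1)
  5. keep 'h'
  6. keep 'e'
  7. keep 'r'
Edit distance = 4
Max length = max(7, 6) = 7
Similarity = 1 - 4/7
= 0.4286


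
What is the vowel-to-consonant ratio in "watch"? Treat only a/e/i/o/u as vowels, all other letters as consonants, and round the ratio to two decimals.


Word: "watch"
Vowels (a,e,i,o,u): 1
Consonants: 4
Ratio = 1/4
= 0.25


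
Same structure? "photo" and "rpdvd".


Pattern of "photo": [0, 1, 2, 3, 2]
Pattern of "rpdvd": [0, 1, 2, 3, 2]
Patterns match
Same pattern = Yes


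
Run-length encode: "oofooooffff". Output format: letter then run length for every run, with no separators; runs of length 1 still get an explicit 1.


String: "oofooooffff"
Scanning for consecutive runs:
  'o' x 2
  'f' x 1
  'o' x 4
  'f' x 4
RLE = "o2f1o4f4"


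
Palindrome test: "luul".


Word: "luul"
Reversed: "luul"
Forward == Backward? luul == luul
Palindrome = Yes


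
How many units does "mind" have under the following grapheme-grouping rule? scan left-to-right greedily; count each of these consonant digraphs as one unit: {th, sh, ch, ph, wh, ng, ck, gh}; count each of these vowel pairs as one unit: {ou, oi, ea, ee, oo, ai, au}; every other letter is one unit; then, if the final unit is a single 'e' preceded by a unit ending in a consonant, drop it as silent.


Word: "mind" (4 letters)
Left-to-right scan:
  [1] 'm' (letter)
  [2] 'i' (letter)
  [3] 'n' (letter)
  [4] 'd' (letter)
Units from scan: 4
Sound units = 4 units


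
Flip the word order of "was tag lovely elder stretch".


Original: "was tag lovely elder stretch"
Words (1..n): was | tag | lovely | elder | stretch
Reversed (n..1): stretch | elder | lovely | tag | was
Result = "stretch elder lovely tag was"


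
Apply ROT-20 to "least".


Word: "least"
Shift: 20
Each letter → (letter + shift) mod 26:
  'l' (11) + 20 = 5 → 'f'
  'e' (4) + 20 = 24 → 'y'
  'a' (0) + 20 = 20 → 'u'
  's' (18) + 20 = 12 → 'm'
  't' (19) + 20 = 13 → 'n'
Result = "fyumn"


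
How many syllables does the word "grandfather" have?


Word: "grandfather"
Syllable breakdown: grand-fa-ther
Counting: 3 parts
= 3 syllables


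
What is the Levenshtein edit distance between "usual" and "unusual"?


Word 1: "usual" (length 5)
Word 2: "unusual" (length 7)
One optimal edit sequence (insert/delete/substitute each cost 1):
  1. insert 'u'  (+1)
  2. insert 'n'  (+1)
  3. keep 'u'
  4. keep 's'
  5. keep 'u'
  6. keep 'a'
  7. keep 'l'
Total edit operations: 2
Edit distance = 2


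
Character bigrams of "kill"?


Word: "kill" (length 4)
Number of bigrams = 4 - 2 + 1 = 3
  Position 0: "ki"
  Position 1: "il"
  Position 2: "ll"
Bigrams = "ki", "il", "ll"


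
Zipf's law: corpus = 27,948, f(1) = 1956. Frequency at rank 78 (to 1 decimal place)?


Zipf's law: f(r) = f(1) / r
f(1) = 1956
f(78) = 1956 / 78
= 25.1 occurrences


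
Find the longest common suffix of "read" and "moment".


Word 1: "read"
Word 2: "moment"
Comparing from end:
  Pos -1: 'd' != 't' (stop)
LCS = "" (length 0)


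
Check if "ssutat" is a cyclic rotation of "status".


Word: "status", Candidate: "ssutat"
Method: check if candidate is substring of word+word
"statusstatus" contains "ssutat"? No
Is rotation = No


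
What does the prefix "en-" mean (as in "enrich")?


Prefix: en-
Example: enrich = en- + rich
Meaning = cause to / put into


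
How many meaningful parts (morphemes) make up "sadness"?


Word: "sadness"
Morphemes: sad / -ness
Each morpheme carries meaning
= 2 morphemes


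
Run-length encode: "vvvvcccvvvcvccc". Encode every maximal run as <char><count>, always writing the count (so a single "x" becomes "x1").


String: "vvvvcccvvvcvccc"
Scanning for consecutive runs:
  'v' x 4
  'c' x 3
  'v' x 3
  'c' x 1
  'v' x 1
  'c' x 3
RLE = "v4c3v3c1v1c3"


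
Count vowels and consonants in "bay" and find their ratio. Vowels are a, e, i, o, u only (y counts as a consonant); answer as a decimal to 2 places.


Word: "bay"
Vowels (a,e,i,o,u): 1
Consonants: 2
Ratio = 1/2
= 0.50


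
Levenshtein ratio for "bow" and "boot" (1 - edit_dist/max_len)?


Word 1: "bow" (length 3)
Word 2: "boot" (length 4)
One optimal edit sequence:
  1. keep 'b'
  2. insert 'o'  (+1)
  3. keep 'o'
  4. substitute 'w' -> 't'  (+1)
Edit distance = 2
Max length = max(3, 4) = 4
Similarity = 1 - 2/4
= 0.5000


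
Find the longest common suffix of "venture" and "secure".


Word 1: "venture"
Word 2: "secure"
Comparing from end:
  Pos -1: 'e' == 'e'
  Pos -2: 'r' == 'r'
  Pos -3: 'u' == 'u'
  Pos -4: 't' != 'c' (stop)
LCS = "ure" (length 3)


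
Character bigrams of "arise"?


Word: "arise" (length 5)
Number of bigrams = 5 - 2 + 1 = 4
  Position 0: "ar"
  Position 1: "ri"
  Position 2: "is"
  Position 3: "se"
Bigrams = "ar", "ri", "is", "se"


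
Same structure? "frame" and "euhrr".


Pattern of "frame": [0, 1, 2, 3, 4]
Pattern of "euhrr": [0, 1, 2, 3, 3]
Patterns do not match
Same pattern = No


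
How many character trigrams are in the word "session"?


Word: "session" (length 7)
Number of 3-grams = length - 3 + 1 = 7 - 3 + 1
= 5


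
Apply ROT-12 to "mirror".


Word: "mirror"
Shift: 12
Each letter → (letter + shift) mod 26:
  'm' (12) + 12 = 24 → 'y'
  'i' (8) + 12 = 20 → 'u'
  'r' (17) + 12 = 3 → 'd'
  'r' (17) + 12 = 3 → 'd'
  'o' (14) + 12 = 0 → 'a'
  'r' (17) + 12 = 3 → 'd'
Result = "yuddad"


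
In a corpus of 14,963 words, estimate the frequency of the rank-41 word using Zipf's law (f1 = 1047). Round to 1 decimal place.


Zipf's law: f(r) = f(1) / r
f(1) = 1047
f(41) = 1047 / 41
= 25.5 occurrences


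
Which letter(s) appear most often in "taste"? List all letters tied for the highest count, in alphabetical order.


Word: "taste"
Letter counts:
  'a': 1
  'e': 1
  's': 1
  't': 2
Maximum count = 2
Most frequent = 't' (2 times each)


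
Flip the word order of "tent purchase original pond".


Original: "tent purchase original pond"
Words (1..n): tent | purchase | original | pond
Reversed (n..1): pond | original | purchase | tent
Result = "pond original purchase tent"


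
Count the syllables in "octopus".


Word: "octopus"
Syllable breakdown: oc · to · pus
Counting: 3 parts
= 3 syllables


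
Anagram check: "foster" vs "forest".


Word 1: "foster" → sorted: eforst
Word 2: "forest" → sorted: eforst
Same letters? eforst == eforst
Anagram = Yes


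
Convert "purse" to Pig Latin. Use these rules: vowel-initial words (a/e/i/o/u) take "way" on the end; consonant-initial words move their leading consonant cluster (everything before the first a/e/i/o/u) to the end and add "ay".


Word: "purse"
Starts with consonant(s) → move to end, add 'ay'
Consonant cluster: "p"
Pig Latin = "ursepay"


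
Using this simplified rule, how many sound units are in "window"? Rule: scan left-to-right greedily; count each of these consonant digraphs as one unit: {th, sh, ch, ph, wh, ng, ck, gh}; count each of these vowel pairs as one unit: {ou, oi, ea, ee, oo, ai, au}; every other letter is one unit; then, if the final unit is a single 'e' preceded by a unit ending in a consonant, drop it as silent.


Word: "window" (6 letters)
Left-to-right scan:
  (1) 'w' (letter)
  (2) 'i' (letter)
  (3) 'n' (letter)
  (4) 'd' (letter)
  (5) 'o' (letter)
  (6) 'w' (letter)
Units from scan: 6
Sound units = 6 units


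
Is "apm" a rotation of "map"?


Word: "map", Candidate: "apm"
Method: check if candidate is substring of word+word
"mapmap" contains "apm"? Yes
Is rotation = Yes


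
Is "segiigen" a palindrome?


Word: "segiigen"
Reversed: "negiiges"
Forward == Backward? segiigen != negiiges
Palindrome = No


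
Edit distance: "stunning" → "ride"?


Word 1: "stunning" (length 8)
Word 2: "ride" (length 4)
One optimal edit sequence (insert/delete/substitute each cost 1):
  1. delete 's'  (+1)
  2. delete 't'  (+1)
  3. delete 'u'  (+1)
  4. delete 'n'  (+1)
  5. substitute 'n' -> 'r'  (+1)
  6. keep 'i'
  7. substitute 'n' -> 'd'  (+1)
  8. substitute 'g' -> 'e'  (+1)
Total edit operations: 7
Edit distance = 7


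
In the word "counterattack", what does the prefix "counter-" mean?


Prefix: counter-
As in: counterattack -> counter- + attack
Meaning = against / opposite


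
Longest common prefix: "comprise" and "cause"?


Word 1: "comprise"
Word 2: "cause"
Comparing from start:
  Pos 0: 'c' == 'c'
  Pos 1: 'o' != 'a' (stop)
LCP = "c" (length 1)


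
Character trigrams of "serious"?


Word: "serious" (length 7)
Number of trigrams = 7 - 3 + 1 = 5
  Position 0: "ser"
  Position 1: "eri"
  Position 2: "rio"
  Position 3: "iou"
  Position 4: "ous"
Trigrams = "ser", "eri", "rio", "iou", "ous"


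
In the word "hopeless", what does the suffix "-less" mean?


Suffix: -less
Example: hopeless (hope + -less)
Meaning = without


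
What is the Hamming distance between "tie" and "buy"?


Comparing character by character (same length = 3):
  Pos 0: 't' vs 'b' !=
  Pos 1: 'i' vs 'u' !=
  Pos 2: 'e' vs 'y' !=
Hamming distance = 3


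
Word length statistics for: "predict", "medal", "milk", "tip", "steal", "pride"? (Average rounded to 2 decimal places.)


Lengths: "predict"=7, "medal"=5, "milk"=4, "tip"=3, "steal"=5, "pride"=5
Sum = 29, Count = 6
Average = 29/6 = 4.83
= avg=4.83, min=3, max=7


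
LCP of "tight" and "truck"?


Word 1: "tight"
Word 2: "truck"
Comparing from start:
  Pos 0: 't' == 't'
  Pos 1: 'i' != 'r' (stop)
LCP = "t" (length 1)


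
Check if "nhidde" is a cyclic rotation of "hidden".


Word: "hidden", Candidate: "nhidde"
Method: check if candidate is substring of word+word
"hiddenhidden" contains "nhidde"? Yes
Is rotation = Yes


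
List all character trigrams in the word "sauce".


Word: "sauce" (length 5)
Number of trigrams = 5 - 3 + 1 = 3
  Position 0: "sau"
  Position 1: "auc"
  Position 2: "uce"
Trigrams = "sau", "auc", "uce"


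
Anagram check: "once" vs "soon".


Word 1: "once" → sorted: ceno
Word 2: "soon" → sorted: noos
Same letters? ceno != noos
Anagram = No


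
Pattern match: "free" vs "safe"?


Pattern of "free": [0, 1, 2, 2]
Pattern of "safe": [0, 1, 2, 3]
Patterns do not match
Same pattern = No


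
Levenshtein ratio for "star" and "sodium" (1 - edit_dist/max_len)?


Word 1: "star" (length 4)
Word 2: "sodium" (length 6)
One optimal edit sequence:
  1. keep 's'
  2. insert 'o'  (+1)
  3. insert 'd'  (+1)
  4. substitute 't' -> 'i'  (+1)
  5. substitute 'a' -> 'u'  (+1)
  6. substitute 'r' -> 'm'  (+1)
Edit distance = 5
Max length = max(4, 6) = 6
Similarity = 1 - 5/6
= 0.1667


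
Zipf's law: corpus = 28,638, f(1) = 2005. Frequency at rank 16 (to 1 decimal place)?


Zipf's law: f(r) = f(1) / r
f(1) = 2005
f(16) = 2005 / 16
= 125.3 occurrences


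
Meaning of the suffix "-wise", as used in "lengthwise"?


Suffix: -wise
As in: lengthwise -> length + -wise
Meaning = in the manner of


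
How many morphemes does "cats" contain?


Word: "cats"
Morphemes: cat | -s
Each morpheme carries meaning
= 2 morphemes


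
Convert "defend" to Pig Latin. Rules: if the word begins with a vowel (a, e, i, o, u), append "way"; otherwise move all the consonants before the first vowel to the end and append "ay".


Word: "defend"
Starts with consonant(s) → move to end, add 'ay'
Consonant cluster: "d"
Pig Latin = "efendday"


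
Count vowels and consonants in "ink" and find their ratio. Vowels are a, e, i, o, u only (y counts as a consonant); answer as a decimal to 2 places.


Word: "ink"
Vowels (a,e,i,o,u): 1
Consonants: 2
Ratio = 1/2
= 0.50


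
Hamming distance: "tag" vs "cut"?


Comparing character by character (same length = 3):
  Pos 0: 't' vs 'c' !=
  Pos 1: 'a' vs 'u' !=
  Pos 2: 'g' vs 't' !=
Hamming distance = 3


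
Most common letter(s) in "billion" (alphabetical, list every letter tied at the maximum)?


Word: "billion"
Letter counts:
  'b': 1
  'i': 2
  'l': 2
  'n': 1
  'o': 1
Maximum count = 2
Most frequent = 'i', 'l' (2 times each)


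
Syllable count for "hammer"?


Word: "hammer"
Syllable breakdown: ham-mer
Counting: 2 parts
= 2 syllables


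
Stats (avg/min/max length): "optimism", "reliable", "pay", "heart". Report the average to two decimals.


Lengths: "optimism"=8, "reliable"=8, "pay"=3, "heart"=5
Sum = 24, Count = 4
Average = 24/4 = 6.00
= avg=6.00, min=3, max=8


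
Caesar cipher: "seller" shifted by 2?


Word: "seller"
Shift: 2
Each letter → (letter + shift) mod 26:
  's' (18) + 2 = 20 → 'u'
  'e' (4) + 2 = 6 → 'g'
  'l' (11) + 2 = 13 → 'n'
  'l' (11) + 2 = 13 → 'n'
  'e' (4) + 2 = 6 → 'g'
  'r' (17) + 2 = 19 → 't'
Result = "ugnngt"


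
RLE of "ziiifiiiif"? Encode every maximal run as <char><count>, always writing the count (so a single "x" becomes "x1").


String: "ziiifiiiif"
Scanning for consecutive runs:
  'z' x 1
  'i' x 3
  'f' x 1
  'i' x 4
  'f' x 1
RLE = "z1i3f1i4f1"


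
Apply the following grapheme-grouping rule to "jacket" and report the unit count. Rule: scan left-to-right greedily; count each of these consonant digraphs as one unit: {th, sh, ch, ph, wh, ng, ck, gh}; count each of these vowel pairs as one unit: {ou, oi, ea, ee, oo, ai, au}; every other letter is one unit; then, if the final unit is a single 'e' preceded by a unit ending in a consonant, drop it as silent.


Word: "jacket" (6 letters)
Left-to-right scan:
  (1) 'j' (letter)
  (2) 'a' (letter)
  (3) 'ck' (digraph)
  (4) 'e' (letter)
  (5) 't' (letter)
Units from scan: 5
Sound units = 5 units


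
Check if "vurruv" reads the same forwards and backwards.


Word: "vurruv"
Reversed: "vurruv"
Forward == Backward? vurruv == vurruv
Palindrome = Yes


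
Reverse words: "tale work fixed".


Original: "tale work fixed"
Words (1..n): tale | work | fixed
Reversed (n..1): fixed | work | tale
Result = "fixed work tale"


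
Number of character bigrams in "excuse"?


Word: "excuse" (length 6)
Number of 2-grams = length - 2 + 1 = 6 - 2 + 1
= 5


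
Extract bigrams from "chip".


Word: "chip" (length 4)
Number of bigrams = 4 - 2 + 1 = 3
  Position 0: "ch"
  Position 1: "hi"
  Position 2: "ip"
Bigrams = "ch", "hi", "ip"


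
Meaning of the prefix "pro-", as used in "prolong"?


Prefix: pro-
Example: prolong = pro- + long
Meaning = forward / in favor of


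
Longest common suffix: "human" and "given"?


Word 1: "human"
Word 2: "given"
Comparing from end:
  Pos -1: 'n' == 'n'
  Pos -2: 'a' != 'e' (stop)
LCS = "n" (length 1)


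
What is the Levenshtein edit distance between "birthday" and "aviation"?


Word 1: "birthday" (length 8)
Word 2: "aviation" (length 8)
One optimal edit sequence (insert/delete/substitute each cost 1):
  1. insert 'a'  (+1)
  2. substitute 'b' -> 'v'  (+1)
  3. keep 'i'
  4. substitute 'r' -> 'a'  (+1)
  5. keep 't'
  6. delete 'h'  (+1)
  7. substitute 'd' -> 'i'  (+1)
  8. substitute 'a' -> 'o'  (+1)
  9. substitute 'y' -> 'n'  (+1)
Total edit operations: 7
Edit distance = 7


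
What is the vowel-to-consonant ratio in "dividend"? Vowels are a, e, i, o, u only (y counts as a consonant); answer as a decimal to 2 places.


Word: "dividend"
Vowels (a,e,i,o,u): 3
Consonants: 5
Ratio = 3/5
= 0.60


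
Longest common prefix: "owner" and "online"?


Word 1: "owner"
Word 2: "online"
Comparing from start:
  Pos 0: 'o' == 'o'
  Pos 1: 'w' != 'n' (stop)
LCP = "o" (length 1)


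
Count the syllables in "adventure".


Word: "adventure"
Syllable breakdown: ad / ven / ture
Counting: 3 parts
= 3 syllables


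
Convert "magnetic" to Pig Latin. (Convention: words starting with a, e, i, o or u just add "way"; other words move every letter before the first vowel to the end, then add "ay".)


Word: "magnetic"
Starts with consonant(s) → move to end, add 'ay'
Consonant cluster: "m"
Pig Latin = "agneticmay"


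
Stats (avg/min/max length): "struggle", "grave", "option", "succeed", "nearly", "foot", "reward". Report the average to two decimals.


Lengths: "struggle"=8, "grave"=5, "option"=6, "succeed"=7, "nearly"=6, "foot"=4, "reward"=6
Sum = 42, Count = 7
Average = 42/7 = 6.00
= avg=6.00, min=4, max=8


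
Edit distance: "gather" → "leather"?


Word 1: "gather" (length 6)
Word 2: "leather" (length 7)
One optimal edit sequence (insert/delete/substitute each cost 1):
  1. insert 'l'  (+1)
  2. substitute 'g' -> 'e'  (+1)
  3. keep 'a'
  4. keep 't'
  5. keep 'h'
  6. keep 'e'
  7. keep 'r'
Total edit operations: 2
Edit distance = 2


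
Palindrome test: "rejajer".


Word: "rejajer"
Reversed: "rejajer"
Forward == Backward? rejajer == rejajer
Palindrome = Yes


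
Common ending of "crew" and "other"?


Word 1: "crew"
Word 2: "other"
Comparing from end:
  Pos -1: 'w' != 'r' (stop)
LCS = "" (length 0)


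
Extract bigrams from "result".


Word: "result" (length 6)
Number of bigrams = 6 - 2 + 1 = 5
  Position 0: "re"
  Position 1: "es"
  Position 2: "su"
  Position 3: "ul"
  Position 4: "lt"
Bigrams = "re", "es", "su", "ul", "lt"


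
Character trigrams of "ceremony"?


Word: "ceremony" (length 8)
Number of trigrams = 8 - 3 + 1 = 6
  Position 0: "cer"
  Position 1: "ere"
  Position 2: "rem"
  Position 3: "emo"
  Position 4: "mon"
  Position 5: "ony"
Trigrams = "cer", "ere", "rem", "emo", "mon", "ony"


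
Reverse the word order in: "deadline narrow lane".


Original: "deadline narrow lane"
Words (1..n): deadline | narrow | lane
Reversed (n..1): lane | narrow | deadline
Result = "lane narrow deadline"


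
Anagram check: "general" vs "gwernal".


Word 1: "general" → sorted: aeeglnr
Word 2: "gwernal" → sorted: aeglnrw
Same letters? aeeglnr != aeglnrw
Anagram = No


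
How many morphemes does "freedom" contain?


Word: "freedom"
Morphemes: free + -dom
Each morpheme carries meaning
= 2 morphemes


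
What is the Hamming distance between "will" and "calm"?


Comparing character by character (same length = 4):
  Pos 0: 'w' vs 'c' !=
  Pos 1: 'i' vs 'a' !=
  Pos 2: 'l' vs 'l' =
  Pos 3: 'l' vs 'm' !=
Hamming distance = 3


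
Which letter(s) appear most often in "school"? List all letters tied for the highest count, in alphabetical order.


Word: "school"
Letter counts:
  'c': 1
  'h': 1
  'l': 1
  'o': 2
  's': 1
Maximum count = 2
Most frequent = 'o' (2 times each)


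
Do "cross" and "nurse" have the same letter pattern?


Pattern of "cross": [0, 1, 2, 3, 3]
Pattern of "nurse": [0, 1, 2, 3, 4]
Patterns do not match
Same pattern = No


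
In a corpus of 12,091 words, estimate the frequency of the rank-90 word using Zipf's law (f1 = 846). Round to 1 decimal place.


Zipf's law: f(r) = f(1) / r
f(1) = 846
f(90) = 846 / 90
= 9.4 occurrences


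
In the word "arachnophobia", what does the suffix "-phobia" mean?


Suffix: -phobia
Example: arachnophobia = arachno- + -phobia
Meaning = fear of


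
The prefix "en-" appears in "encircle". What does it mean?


Prefix: en-
Example: encircle (en- + circle)
Meaning = cause to / put into


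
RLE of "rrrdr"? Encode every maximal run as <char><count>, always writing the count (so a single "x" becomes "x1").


String: "rrrdr"
Scanning for consecutive runs:
  'r' x 3
  'd' x 1
  'r' x 1
RLE = "r3d1r1"


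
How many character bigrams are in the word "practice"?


Word: "practice" (length 8)
Number of 2-grams = length - 2 + 1 = 8 - 2 + 1
= 7


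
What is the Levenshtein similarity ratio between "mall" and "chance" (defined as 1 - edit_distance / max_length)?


Word 1: "mall" (length 4)
Word 2: "chance" (length 6)
One optimal edit sequence:
  1. insert 'c'  (+1)
  2. substitute 'm' -> 'h'  (+1)
  3. keep 'a'
  4. insert 'n'  (+1)
  5. substitute 'l' -> 'c'  (+1)
  6. substitute 'l' -> 'e'  (+1)
Edit distance = 5
Max length = max(4, 6) = 6
Similarity = 1 - 5/6
= 0.1667


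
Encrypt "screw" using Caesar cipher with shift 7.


Word: "screw"
Shift: 7
Each letter → (letter + shift) mod 26:
  's' (18) + 7 = 25 → 'z'
  'c' (2) + 7 = 9 → 'j'
  'r' (17) + 7 = 24 → 'y'
  'e' (4) + 7 = 11 → 'l'
  'w' (22) + 7 = 3 → 'd'
Result = "zjyld"


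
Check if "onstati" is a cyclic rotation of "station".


Word: "station", Candidate: "onstati"
Method: check if candidate is substring of word+word
"stationstation" contains "onstati"? Yes
Is rotation = Yes


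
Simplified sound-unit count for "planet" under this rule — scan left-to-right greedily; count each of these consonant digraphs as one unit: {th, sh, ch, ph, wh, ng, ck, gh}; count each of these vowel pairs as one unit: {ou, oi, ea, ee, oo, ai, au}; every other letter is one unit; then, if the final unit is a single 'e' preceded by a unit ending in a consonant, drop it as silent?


Word: "planet" (6 letters)
Left-to-right scan:
  [1] 'p' (letter)
  [2] 'l' (letter)
  [3] 'a' (letter)
  [4] 'n' (letter)
  [5] 'e' (letter)
  [6] 't' (letter)
Units from scan: 6
Sound units = 6 units


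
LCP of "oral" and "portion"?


Word 1: "oral"
Word 2: "portion"
Comparing from start:
  Pos 0: 'o' != 'p' (stop)
LCP = "" (length 0)


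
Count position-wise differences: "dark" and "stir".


Comparing character by character (same length = 4):
  Pos 0: 'd' vs 's' !=
  Pos 1: 'a' vs 't' !=
  Pos 2: 'r' vs 'i' !=
  Pos 3: 'k' vs 'r' !=
Hamming distance = 4


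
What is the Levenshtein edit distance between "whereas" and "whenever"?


Word 1: "whereas" (length 7)
Word 2: "whenever" (length 8)
One optimal edit sequence (insert/delete/substitute each cost 1):
  1. keep 'w'
  2. keep 'h'
  3. keep 'e'
  4. substitute 'r' -> 'n'  (+1)
  5. keep 'e'
  6. insert 'v'  (+1)
  7. substitute 'a' -> 'e'  (+1)
  8. substitute 's' -> 'r'  (+1)
Total edit operations: 4
Edit distance = 4


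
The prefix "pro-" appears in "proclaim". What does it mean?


Prefix: pro-
Example: proclaim (pro- + claim)
Meaning = forward / in favor of


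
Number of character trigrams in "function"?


Word: "function" (length 8)
Number of 3-grams = length - 3 + 1 = 8 - 3 + 1
= 6


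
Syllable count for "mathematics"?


Word: "mathematics"
Syllable breakdown: math | e | mat | ics
Counting: 4 parts
= 4 syllables


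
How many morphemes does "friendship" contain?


Word: "friendship"
Morphemes: friend / -ship
Each morpheme carries meaning
= 2 morphemes


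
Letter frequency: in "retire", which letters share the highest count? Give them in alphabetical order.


Word: "retire"
Letter counts:
  'e': 2
  'i': 1
  'r': 2
  't': 1
Maximum count = 2
Most frequent = 'e', 'r' (2 times each)


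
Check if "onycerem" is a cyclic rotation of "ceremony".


Word: "ceremony", Candidate: "onycerem"
Method: check if candidate is substring of word+word
"ceremonyceremony" contains "onycerem"? Yes
Is rotation = Yes


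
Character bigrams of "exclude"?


Word: "exclude" (length 7)
Number of bigrams = 7 - 2 + 1 = 6
  Position 0: "ex"
  Position 1: "xc"
  Position 2: "cl"
  Position 3: "lu"
  Position 4: "ud"
  Position 5: "de"
Bigrams = "ex", "xc", "cl", "lu", "ud", "de"


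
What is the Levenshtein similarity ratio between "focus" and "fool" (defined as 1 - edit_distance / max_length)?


Word 1: "focus" (length 5)
Word 2: "fool" (length 4)
One optimal edit sequence:
  1. keep 'f'
  2. keep 'o'
  3. delete 'c'  (+1)
  4. substitute 'u' -> 'o'  (+1)
  5. substitute 's' -> 'l'  (+1)
Edit distance = 3
Max length = max(5, 4) = 5
Similarity = 1 - 3/5
= 0.4000


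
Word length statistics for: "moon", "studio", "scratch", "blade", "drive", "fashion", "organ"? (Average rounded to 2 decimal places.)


Lengths: "moon"=4, "studio"=6, "scratch"=7, "blade"=5, "drive"=5, "fashion"=7, "organ"=5
Sum = 39, Count = 7
Average = 39/7 = 5.57
= avg=5.57, min=4, max=7


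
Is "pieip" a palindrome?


Word: "pieip"
Reversed: "pieip"
Forward == Backward? pieip == pieip
Palindrome = Yes


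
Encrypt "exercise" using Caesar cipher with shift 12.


Word: "exercise"
Shift: 12
Each letter → (letter + shift) mod 26:
  'e' (4) + 12 = 16 → 'q'
  'x' (23) + 12 = 9 → 'j'
  'e' (4) + 12 = 16 → 'q'
  'r' (17) + 12 = 3 → 'd'
  'c' (2) + 12 = 14 → 'o'
  'i' (8) + 12 = 20 → 'u'
  's' (18) + 12 = 4 → 'e'
  'e' (4) + 12 = 16 → 'q'
Result = "qjqdoueq"


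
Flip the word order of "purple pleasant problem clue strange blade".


Original: "purple pleasant problem clue strange blade"
Words (1..n): purple | pleasant | problem | clue | strange | blade
Reversed (n..1): blade | strange | clue | problem | pleasant | purple
Result = "blade strange clue problem pleasant purple"


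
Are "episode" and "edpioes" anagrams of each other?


Word 1: "episode" → sorted: deeiops
Word 2: "edpioes" → sorted: deeiops
Same letters? deeiops == deeiops
Anagram = Yes


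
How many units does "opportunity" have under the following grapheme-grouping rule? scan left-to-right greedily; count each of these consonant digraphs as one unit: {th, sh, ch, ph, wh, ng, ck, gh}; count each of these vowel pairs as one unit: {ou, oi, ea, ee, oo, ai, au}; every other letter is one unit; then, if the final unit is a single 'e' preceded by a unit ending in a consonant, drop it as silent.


Word: "opportunity" (11 letters)
Left-to-right scan:
  [1] 'o' (letter)
  [2] 'p' (letter)
  [3] 'p' (letter)
  [4] 'o' (letter)
  [5] 'r' (letter)
  [6] 't' (letter)
  [7] 'u' (letter)
  [8] 'n' (letter)
  [9] 'i' (letter)
  [10] 't' (letter)
  [11] 'y' (letter)
Units from scan: 11
Sound units = 11 units


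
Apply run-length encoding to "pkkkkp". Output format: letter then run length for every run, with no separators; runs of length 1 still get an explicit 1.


String: "pkkkkp"
Scanning for consecutive runs:
  'p' x 1
  'k' x 4
  'p' x 1
RLE = "p1k4p1"


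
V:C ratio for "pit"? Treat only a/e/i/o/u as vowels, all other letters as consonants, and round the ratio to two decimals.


Word: "pit"
Vowels (a,e,i,o,u): 1
Consonants: 2
Ratio = 1/2
= 0.50


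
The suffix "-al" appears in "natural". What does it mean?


Suffix: -al
As in: natural -> nature + -al, with a spelling change
Meaning = relating to


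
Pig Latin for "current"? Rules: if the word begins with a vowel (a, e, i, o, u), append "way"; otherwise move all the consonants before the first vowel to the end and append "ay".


Word: "current"
Starts with consonant(s) → move to end, add 'ay'
Consonant cluster: "c"
Pig Latin = "urrentcay"


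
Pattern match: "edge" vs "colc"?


Pattern of "edge": [0, 1, 2, 0]
Pattern of "colc": [0, 1, 2, 0]
Patterns match
Same pattern = Yes


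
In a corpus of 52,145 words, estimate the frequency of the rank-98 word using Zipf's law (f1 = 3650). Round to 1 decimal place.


Zipf's law: f(r) = f(1) / r
f(1) = 3650
f(98) = 3650 / 98
= 37.2 occurrences


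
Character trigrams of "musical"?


Word: "musical" (length 7)
Number of trigrams = 7 - 3 + 1 = 5
  Position 0: "mus"
  Position 1: "usi"
  Position 2: "sic"
  Position 3: "ica"
  Position 4: "cal"
Trigrams = "mus", "usi", "sic", "ica", "cal"


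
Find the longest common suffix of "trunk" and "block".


Word 1: "trunk"
Word 2: "block"
Comparing from end:
  Pos -1: 'k' == 'k'
  Pos -2: 'n' != 'c' (stop)
LCS = "k" (length 1)


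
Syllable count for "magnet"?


Word: "magnet"
Syllable breakdown: mag-net
Counting: 2 parts
= 2 syllables


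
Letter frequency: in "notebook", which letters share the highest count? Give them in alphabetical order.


Word: "notebook"
Letter counts:
  'b': 1
  'e': 1
  'k': 1
  'n': 1
  'o': 3
  't': 1
Maximum count = 3
Most frequent = 'o' (3 times each)


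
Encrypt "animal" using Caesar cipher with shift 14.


Word: "animal"
Shift: 14
Each letter → (letter + shift) mod 26:
  'a' (0) + 14 = 14 → 'o'
  'n' (13) + 14 = 1 → 'b'
  'i' (8) + 14 = 22 → 'w'
  'm' (12) + 14 = 0 → 'a'
  'a' (0) + 14 = 14 → 'o'
  'l' (11) + 14 = 25 → 'z'
Result = "obwaoz"


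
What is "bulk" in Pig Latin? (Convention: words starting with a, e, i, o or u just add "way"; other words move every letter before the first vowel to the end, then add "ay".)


Word: "bulk"
Starts with consonant(s) → move to end, add 'ay'
Consonant cluster: "b"
Pig Latin = "ulkbay"


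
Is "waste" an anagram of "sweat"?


Word 1: "sweat" → sorted: aestw
Word 2: "waste" → sorted: aestw
Same letters? aestw == aestw
Anagram = Yes


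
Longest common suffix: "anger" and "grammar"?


Word 1: "anger"
Word 2: "grammar"
Comparing from end:
  Pos -1: 'r' == 'r'
  Pos -2: 'e' != 'a' (stop)
LCS = "r" (length 1)


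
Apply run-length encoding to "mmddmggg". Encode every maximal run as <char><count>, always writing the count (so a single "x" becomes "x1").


String: "mmddmggg"
Scanning for consecutive runs:
  'm' x 2
  'd' x 2
  'm' x 1
  'g' x 3
RLE = "m2d2m1g3"


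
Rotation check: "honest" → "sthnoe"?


Word: "honest", Candidate: "sthnoe"
Method: check if candidate is substring of word+word
"honesthonest" contains "sthnoe"? No
Is rotation = No


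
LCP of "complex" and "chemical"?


Word 1: "complex"
Word 2: "chemical"
Comparing from start:
  Pos 0: 'c' == 'c'
  Pos 1: 'o' != 'h' (stop)
LCP = "c" (length 1)


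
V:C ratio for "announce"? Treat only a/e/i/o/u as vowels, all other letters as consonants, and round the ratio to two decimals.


Word: "announce"
Vowels (a,e,i,o,u): 4
Consonants: 4
Ratio = 4/4
= 1.00


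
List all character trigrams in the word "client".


Word: "client" (length 6)
Number of trigrams = 6 - 3 + 1 = 4
  Position 0: "cli"
  Position 1: "lie"
  Position 2: "ien"
  Position 3: "ent"
Trigrams = "cli", "lie", "ien", "ent"


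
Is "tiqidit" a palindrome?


Word: "tiqidit"
Reversed: "tidiqit"
Forward == Backward? tiqidit != tidiqit
Palindrome = No


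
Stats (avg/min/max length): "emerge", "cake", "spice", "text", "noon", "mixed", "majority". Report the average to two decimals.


Lengths: "emerge"=6, "cake"=4, "spice"=5, "text"=4, "noon"=4, "mixed"=5, "majority"=8
Sum = 36, Count = 7
Average = 36/7 = 5.14
= avg=5.14, min=4, max=8


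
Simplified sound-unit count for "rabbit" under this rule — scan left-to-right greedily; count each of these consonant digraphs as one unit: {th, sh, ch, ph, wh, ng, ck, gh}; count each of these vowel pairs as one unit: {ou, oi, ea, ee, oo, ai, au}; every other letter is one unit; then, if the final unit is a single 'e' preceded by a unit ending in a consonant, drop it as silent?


Word: "rabbit" (6 letters)
Left-to-right scan:
  (1) 'r' (letter)
  (2) 'a' (letter)
  (3) 'b' (letter)
  (4) 'b' (letter)
  (5) 'i' (letter)
  (6) 't' (letter)
Units from scan: 6
Sound units = 6 units
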